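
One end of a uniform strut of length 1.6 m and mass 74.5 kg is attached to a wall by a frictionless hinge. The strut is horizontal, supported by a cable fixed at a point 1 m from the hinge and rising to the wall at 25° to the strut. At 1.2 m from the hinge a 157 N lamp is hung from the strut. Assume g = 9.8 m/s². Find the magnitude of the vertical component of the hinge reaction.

Take torques about the hinge: T sin 25° · 1 = 74.5×9.8×0.8 + 157×1.2 = 772.48 N·m.
So T = 772.48 / (0.4226 × 1) = 1827.8 N.
ΣF_y = 0: H_y = (74.5×9.8 + 157) − T sin 25° = 887.1 − 772.48 = 114.62 N.

|H_y| ≈ 115 N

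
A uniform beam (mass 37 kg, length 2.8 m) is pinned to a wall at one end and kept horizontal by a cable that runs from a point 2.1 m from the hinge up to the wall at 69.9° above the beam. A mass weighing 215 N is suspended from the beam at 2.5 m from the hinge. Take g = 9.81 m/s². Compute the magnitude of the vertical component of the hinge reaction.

|H_y| ≈ 80 N

Take torques about the hinge: T sin 69.9° · 2.1 = 37×9.81×1.4 + 215×2.5 = 1045.7 N·m.
So T = 1045.7 / (0.9391 × 2.1) = 530.23 N.
ΣF_y = 0: H_y = (37×9.81 + 215) − T sin 69.9° = 577.97 − 497.93 = 80.038 N.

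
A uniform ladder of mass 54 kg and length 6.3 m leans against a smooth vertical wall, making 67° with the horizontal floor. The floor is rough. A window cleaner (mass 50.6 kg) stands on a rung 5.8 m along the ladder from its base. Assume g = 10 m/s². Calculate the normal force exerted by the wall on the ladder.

N_wall ≈ 312 N

Torques about the foot: N_wall · 6.3 sin 67° = 54×10×3.15 cos 67° + 50.6×10×5.8 cos 67° → N_wall = 312.35 N.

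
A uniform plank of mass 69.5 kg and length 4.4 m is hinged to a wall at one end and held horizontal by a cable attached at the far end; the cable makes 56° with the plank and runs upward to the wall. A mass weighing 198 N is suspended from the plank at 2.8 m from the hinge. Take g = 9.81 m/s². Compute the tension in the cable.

Take torques about the hinge: T sin 56° · 4.4 = 69.5×9.81×2.2 + 198×2.8 = 2054.3 N·m.
So T = 2054.3 / (0.8290 × 4.4) = 563.18 N.

T ≈ 563 N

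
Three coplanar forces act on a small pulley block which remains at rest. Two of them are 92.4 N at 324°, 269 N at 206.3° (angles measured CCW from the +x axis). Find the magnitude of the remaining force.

F ≈ 240 N

Sum the known components: ΣF_x = -166.4 N, ΣF_y = -173.5 N.
For equilibrium the remaining force must supply (−ΣF_x, −ΣF_y) = (166.4, 173.5) N.
Magnitude = √((166.4)² + (173.5)²) = 240.4 N; direction = atan2(173.5, 166.4) = 46.2°.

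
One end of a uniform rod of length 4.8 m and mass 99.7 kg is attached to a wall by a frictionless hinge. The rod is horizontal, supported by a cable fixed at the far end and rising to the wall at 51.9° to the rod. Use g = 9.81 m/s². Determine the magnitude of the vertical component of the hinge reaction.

Take torques about the hinge: T sin 51.9° · 4.8 = 99.7×9.81×2.4 = 2347.3 N·m.
So T = 2347.3 / (0.7869 × 4.8) = 621.43 N.
ΣF_y = 0: H_y = (99.7×9.81) − T sin 51.9° = 978.06 − 489.03 = 489.03 N.

|H_y| ≈ 489 N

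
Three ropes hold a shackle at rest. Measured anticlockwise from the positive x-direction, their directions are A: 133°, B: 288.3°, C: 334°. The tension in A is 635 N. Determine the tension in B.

T_B ≈ 318 N

Resolve: ΣF_x = 635 cos 133° + T_B cos 288.3° + T_C cos 334° = 0.
        ΣF_y = 635 sin 133° + T_B sin 288.3° + T_C sin 334° = 0.
The known terms sum to (-433.1, 464.4) N, so 0.3140 T_B + 0.8988 T_C = 433.1 and -0.9494 T_B − 0.4384 T_C = -464.4.
Solving simultaneously: T_B = 318 N, T_C = 370.8 N.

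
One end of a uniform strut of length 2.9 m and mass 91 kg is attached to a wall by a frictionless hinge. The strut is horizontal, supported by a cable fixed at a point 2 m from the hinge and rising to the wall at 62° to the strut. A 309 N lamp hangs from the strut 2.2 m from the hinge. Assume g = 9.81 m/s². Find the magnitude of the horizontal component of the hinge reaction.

H_x ≈ 525 N

Take torques about the hinge: T sin 62° · 2 = 91×9.81×1.45 + 309×2.2 = 1974.2 N·m.
So T = 1974.2 / (0.8829 × 2) = 1118 N.
ΣF_x = 0: H_x = T cos 62° = 524.86 N.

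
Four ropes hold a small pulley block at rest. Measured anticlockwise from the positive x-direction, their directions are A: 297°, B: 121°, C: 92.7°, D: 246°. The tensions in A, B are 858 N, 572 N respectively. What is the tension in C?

T_C ≈ 441 N

Resolve: ΣF_x = 858 cos 297° + 572 cos 121° + T_C cos 92.7° + T_D cos 246° = 0.
        ΣF_y = 858 sin 297° + 572 sin 121° + T_C sin 92.7° + T_D sin 246° = 0.
The known terms sum to (94.92, -274.2) N, so -0.0471 T_C − 0.4067 T_D = -94.92 and 0.9989 T_C − 0.9135 T_D = 274.2.
Solving simultaneously: T_C = 441.2 N, T_D = 182.3 N.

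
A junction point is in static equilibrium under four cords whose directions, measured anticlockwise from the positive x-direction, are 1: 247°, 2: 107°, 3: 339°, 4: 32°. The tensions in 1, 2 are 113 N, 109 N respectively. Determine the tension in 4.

T_4 ≈ 33.9 N

Resolve: ΣF_x = 113 cos 247° + 109 cos 107° + T_3 cos 339° + T_4 cos 32° = 0.
        ΣF_y = 113 sin 247° + 109 sin 107° + T_3 sin 339° + T_4 sin 32° = 0.
The known terms sum to (-76.02, 0.2202) N, so 0.9336 T_3 + 0.8480 T_4 = 76.02 and -0.3584 T_3 + 0.5299 T_4 = -0.2202.
Solving simultaneously: T_3 = 50.68 N, T_4 = 33.86 N.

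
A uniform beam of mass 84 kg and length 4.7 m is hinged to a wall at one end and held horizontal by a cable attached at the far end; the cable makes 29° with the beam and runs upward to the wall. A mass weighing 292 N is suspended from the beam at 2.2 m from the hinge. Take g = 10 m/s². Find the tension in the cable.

Take torques about the hinge: T sin 29° · 4.7 = 84×10×2.35 + 292×2.2 = 2616.4 N·m.
So T = 2616.4 / (0.4848 × 4.7) = 1148.2 N.

T ≈ 1150 N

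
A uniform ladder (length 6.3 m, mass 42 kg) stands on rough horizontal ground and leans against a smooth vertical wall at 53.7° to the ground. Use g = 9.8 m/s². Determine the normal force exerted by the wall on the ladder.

N_wall ≈ 151 N

Torques about the foot: N_wall · 6.3 sin 53.7° = 42×9.8×3.15 cos 53.7° → N_wall = 151.18 N.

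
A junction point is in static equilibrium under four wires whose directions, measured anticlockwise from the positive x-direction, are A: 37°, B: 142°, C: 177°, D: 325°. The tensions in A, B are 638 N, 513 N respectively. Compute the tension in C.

Resolve: ΣF_x = 638 cos 37° + 513 cos 142° + T_C cos 177° + T_D cos 325° = 0.
        ΣF_y = 638 sin 37° + 513 sin 142° + T_C sin 177° + T_D sin 325° = 0.
The known terms sum to (105.3, 699.8) N, so -0.9986 T_C + 0.8192 T_D = -105.3 and 0.0523 T_C − 0.5736 T_D = -699.8.
Solving simultaneously: T_C = 1196 N, T_D = 1329 N.

T_C ≈ 1200 N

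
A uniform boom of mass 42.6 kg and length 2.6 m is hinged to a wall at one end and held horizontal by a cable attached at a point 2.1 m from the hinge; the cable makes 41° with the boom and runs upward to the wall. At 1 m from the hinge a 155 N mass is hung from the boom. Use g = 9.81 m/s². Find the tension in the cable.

Take torques about the hinge: T sin 41° · 2.1 = 42.6×9.81×1.3 + 155×1 = 698.28 N·m.
So T = 698.28 / (0.6561 × 2.1) = 506.83 N.

T ≈ 507 N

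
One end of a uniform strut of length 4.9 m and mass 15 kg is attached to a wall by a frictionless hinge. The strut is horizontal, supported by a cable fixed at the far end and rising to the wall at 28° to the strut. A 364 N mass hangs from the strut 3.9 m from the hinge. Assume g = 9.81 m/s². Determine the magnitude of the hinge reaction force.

|H| ≈ 699 N

Take torques about the hinge: T sin 28° · 4.9 = 15×9.81×2.45 + 364×3.9 = 1780.1 N·m.
So T = 1780.1 / (0.4695 × 4.9) = 773.83 N.
ΣF_x = 0: H_x = T cos 28° = 683.25 N.
ΣF_y = 0: H_y = (15×9.81 + 364) − T sin 28° = 511.15 − 363.29 = 147.86 N.
|H| = √(H_x² + H_y²) = √((683.25)² + (147.86)²) = 699.06 N.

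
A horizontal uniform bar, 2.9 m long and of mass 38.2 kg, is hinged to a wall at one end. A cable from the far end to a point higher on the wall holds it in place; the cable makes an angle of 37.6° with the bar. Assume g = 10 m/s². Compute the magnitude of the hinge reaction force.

Take torques about the hinge: T sin 37.6° · 2.9 = 38.2×10×1.45 = 553.9 N·m.
So T = 553.9 / (0.6101 × 2.9) = 313.04 N.
ΣF_x = 0: H_x = T cos 37.6° = 248.02 N.
ΣF_y = 0: H_y = (38.2×10) − T sin 37.6° = 382 − 191 = 191 N.
|H| = √(H_x² + H_y²) = √((248.02)² + (191)²) = 313.04 N.

|H| ≈ 313 N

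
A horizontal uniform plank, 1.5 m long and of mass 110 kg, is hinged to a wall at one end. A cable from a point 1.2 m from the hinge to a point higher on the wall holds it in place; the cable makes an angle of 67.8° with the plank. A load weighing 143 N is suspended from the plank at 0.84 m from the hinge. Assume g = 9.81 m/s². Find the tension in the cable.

T ≈ 837 N

Take torques about the hinge: T sin 67.8° · 1.2 = 110×9.81×0.75 + 143×0.84 = 929.45 N·m.
So T = 929.45 / (0.9259 × 1.2) = 836.55 N.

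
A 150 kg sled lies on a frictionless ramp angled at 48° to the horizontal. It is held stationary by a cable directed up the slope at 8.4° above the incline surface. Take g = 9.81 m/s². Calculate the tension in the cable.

T ≈ 1110 N

Take axes along and perpendicular to the incline. Weight components: W sin 48° = 1094 N down-slope, W cos 48° = 984.6 N into the surface.
Along incline: T cos 8.4° = W sin 48° → T = 1105 N.
Perpendicular: N = W cos 48° − T sin 8.4° = 823.1 N.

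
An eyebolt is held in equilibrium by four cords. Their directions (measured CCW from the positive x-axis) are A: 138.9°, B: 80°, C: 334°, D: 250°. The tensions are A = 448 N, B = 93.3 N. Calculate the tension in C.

T_C ≈ 437 N

Resolve: ΣF_x = 448 cos 138.9° + 93.3 cos 80° + T_C cos 334° + T_D cos 250° = 0.
        ΣF_y = 448 sin 138.9° + 93.3 sin 80° + T_C sin 334° + T_D sin 250° = 0.
The known terms sum to (-321.4, 386.4) N, so 0.8988 T_C − 0.3420 T_D = 321.4 and -0.4384 T_C − 0.9397 T_D = -386.4.
Solving simultaneously: T_C = 436.6 N, T_D = 207.5 N.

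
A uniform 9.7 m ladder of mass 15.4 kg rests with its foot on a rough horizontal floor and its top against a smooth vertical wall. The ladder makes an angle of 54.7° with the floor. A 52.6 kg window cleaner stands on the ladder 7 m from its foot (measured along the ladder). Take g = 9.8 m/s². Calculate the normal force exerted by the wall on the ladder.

Torques about the foot: N_wall · 9.7 sin 54.7° = 15.4×9.8×4.85 cos 54.7° + 52.6×9.8×7 cos 54.7° → N_wall = 316.82 N.

N_wall ≈ 317 N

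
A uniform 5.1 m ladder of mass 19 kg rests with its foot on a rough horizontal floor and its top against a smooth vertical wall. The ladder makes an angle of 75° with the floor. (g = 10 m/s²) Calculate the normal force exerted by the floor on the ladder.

ΣF_y = 0: N_floor = 19×10 = 190 N.

N_floor ≈ 190 N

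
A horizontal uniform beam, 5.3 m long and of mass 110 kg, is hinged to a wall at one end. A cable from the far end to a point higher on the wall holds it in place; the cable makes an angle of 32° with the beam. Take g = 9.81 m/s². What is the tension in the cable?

T ≈ 1020 N

Take torques about the hinge: T sin 32° · 5.3 = 110×9.81×2.65 = 2859.6 N·m.
So T = 2859.6 / (0.5299 × 5.3) = 1018.2 N.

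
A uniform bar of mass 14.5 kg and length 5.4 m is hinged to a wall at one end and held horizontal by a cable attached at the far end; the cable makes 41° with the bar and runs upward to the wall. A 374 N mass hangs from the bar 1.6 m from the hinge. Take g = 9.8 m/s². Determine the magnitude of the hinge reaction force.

|H| ≈ 394 N

Take torques about the hinge: T sin 41° · 5.4 = 14.5×9.8×2.7 + 374×1.6 = 982.07 N·m.
So T = 982.07 / (0.6561 × 5.4) = 277.21 N.
ΣF_x = 0: H_x = T cos 41° = 209.21 N.
ΣF_y = 0: H_y = (14.5×9.8 + 374) − T sin 41° = 516.1 − 181.86 = 334.24 N.
|H| = √(H_x² + H_y²) = √((209.21)² + (334.24)²) = 394.31 N.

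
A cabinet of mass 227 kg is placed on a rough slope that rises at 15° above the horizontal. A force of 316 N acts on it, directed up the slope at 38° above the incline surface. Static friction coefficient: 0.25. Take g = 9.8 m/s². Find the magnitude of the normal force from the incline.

N ≈ 1950 N

Axes along / perpendicular to the incline. W sin 15° = 575.8 N down-slope; W cos 15° = 2149 N into the surface.
Perpendicular: N = W cos 15° − P sin 38° = 2149 − 194.5 = 1954 N.
Along incline: P cos 38° + f = W sin 15° (friction acts up-slope) → f = 575.8 − 249 = 326.8 N.
|f| = 326.8 N ≤ μN = 488.6 N, so the cabinet is indeed static.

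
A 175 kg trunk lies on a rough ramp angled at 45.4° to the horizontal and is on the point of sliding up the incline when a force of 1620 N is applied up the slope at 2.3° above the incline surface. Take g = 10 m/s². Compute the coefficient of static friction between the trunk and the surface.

μ ≈ 0.320

On the verge of sliding up the incline, friction is at its maximum μN and acts down the slope.
Perpendicular to incline: N = W cos 45.4° − P sin 2.3° = 1229 − 65.01 = 1164 N.
Along incline: P cos 2.3° − μN = W sin 45.4° → μ = −(W sin 45.4° − P cos 2.3°) / N = 0.3202.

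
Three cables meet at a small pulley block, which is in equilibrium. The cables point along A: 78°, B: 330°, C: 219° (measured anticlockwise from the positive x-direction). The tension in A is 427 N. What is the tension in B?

T_B ≈ 288 N

Resolve: ΣF_x = 427 cos 78° + T_B cos 330° + T_C cos 219° = 0.
        ΣF_y = 427 sin 78° + T_B sin 330° + T_C sin 219° = 0.
The known terms sum to (88.78, 417.7) N, so 0.8660 T_B − 0.7771 T_C = -88.78 and -0.5000 T_B − 0.6293 T_C = -417.7.
Solving simultaneously: T_B = 287.8 N, T_C = 435 N.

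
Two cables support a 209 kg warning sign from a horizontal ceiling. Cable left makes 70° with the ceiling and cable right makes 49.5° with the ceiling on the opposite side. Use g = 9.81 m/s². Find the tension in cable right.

Weight W = 209 × 9.81 = 2050 N acts straight down.
Horizontal: T_left cos 70° = T_right cos 49.5°  →  T_left = 1.899 T_right.
Vertical: T_left sin 70° + T_right sin 49.5° = 2050.
Substituting the horizontal relation into the vertical equation gives 2.545 T_right = 2050, so T_right = 805.7 N.

T_right ≈ 806 N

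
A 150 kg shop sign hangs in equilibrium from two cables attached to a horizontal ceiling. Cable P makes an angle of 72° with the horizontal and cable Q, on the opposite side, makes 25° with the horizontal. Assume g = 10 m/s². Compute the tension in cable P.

Weight W = 150 × 10 = 1500 N acts straight down.
Horizontal: T_P cos 72° = T_Q cos 25°  →  T_Q = 0.341 T_P.
Vertical: T_P sin 72° + T_Q sin 25° = 1500.
Substituting the horizontal relation into the vertical equation gives 1.095 T_P = 1500, so T_P = 1370 N.

T_P ≈ 1370 N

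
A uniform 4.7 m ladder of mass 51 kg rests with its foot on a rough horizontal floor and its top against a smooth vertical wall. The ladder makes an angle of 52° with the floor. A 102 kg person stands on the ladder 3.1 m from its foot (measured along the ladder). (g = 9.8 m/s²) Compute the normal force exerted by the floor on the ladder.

N_floor ≈ 1500 N

ΣF_y = 0: N_floor = 51×9.8 + 102×9.8 = 1499.4 N.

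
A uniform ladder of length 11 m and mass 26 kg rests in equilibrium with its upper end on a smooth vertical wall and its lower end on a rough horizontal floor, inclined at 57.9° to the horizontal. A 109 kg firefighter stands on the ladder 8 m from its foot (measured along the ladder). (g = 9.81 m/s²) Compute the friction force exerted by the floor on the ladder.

f ≈ 568 N

Torques about the foot: N_wall · 11 sin 57.9° = 26×9.81×5.5 cos 57.9° + 109×9.81×8 cos 57.9° → N_wall = 567.83 N.
ΣF_x = 0: f_floor = N_wall = 567.83 N.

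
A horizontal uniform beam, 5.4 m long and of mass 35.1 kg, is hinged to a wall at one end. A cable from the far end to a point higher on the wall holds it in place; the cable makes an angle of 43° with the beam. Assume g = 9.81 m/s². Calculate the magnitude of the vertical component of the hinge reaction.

|H_y| ≈ 172 N

Take torques about the hinge: T sin 43° · 5.4 = 35.1×9.81×2.7 = 929.69 N·m.
So T = 929.69 / (0.6820 × 5.4) = 252.44 N.
ΣF_y = 0: H_y = (35.1×9.81) − T sin 43° = 344.33 − 172.17 = 172.17 N.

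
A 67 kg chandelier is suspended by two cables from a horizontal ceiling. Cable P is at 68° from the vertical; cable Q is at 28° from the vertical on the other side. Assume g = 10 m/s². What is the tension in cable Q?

T_Q ≈ 625 N

Angles from the horizontal: cable P is 90° − 68° = 22°, cable Q is 90° − 28° = 62°.
Weight W = 67 × 10 = 670 N acts straight down.
Horizontal: T_P cos 22° = T_Q cos 62°  →  T_P = 0.5063 T_Q.
Vertical: T_P sin 22° + T_Q sin 62° = 670.
Substituting the horizontal relation into the vertical equation gives 1.073 T_Q = 670, so T_Q = 624.6 N.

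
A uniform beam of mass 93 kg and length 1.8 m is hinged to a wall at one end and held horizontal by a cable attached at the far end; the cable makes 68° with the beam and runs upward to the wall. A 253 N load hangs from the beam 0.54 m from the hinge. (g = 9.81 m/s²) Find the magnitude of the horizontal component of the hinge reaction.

H_x ≈ 215 N

Take torques about the hinge: T sin 68° · 1.8 = 93×9.81×0.9 + 253×0.54 = 957.72 N·m.
So T = 957.72 / (0.9272 × 1.8) = 573.85 N.
ΣF_x = 0: H_x = T cos 68° = 214.97 N.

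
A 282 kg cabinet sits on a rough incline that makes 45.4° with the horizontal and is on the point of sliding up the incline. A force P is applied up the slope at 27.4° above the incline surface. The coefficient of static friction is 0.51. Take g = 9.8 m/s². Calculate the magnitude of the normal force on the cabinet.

On the verge of sliding up the incline, friction equals μN and acts down the slope.
Perpendicular: N + P sin 27.4° = W cos 45.4° = 1940 N.
Along incline: P cos 27.4° = W sin 45.4° + μN  with W sin 45.4° = 1968 N.
Solving the pair for P and N: P = 2635 N, N = 728 N (and f = μN = 371.3 N).

N ≈ 728 N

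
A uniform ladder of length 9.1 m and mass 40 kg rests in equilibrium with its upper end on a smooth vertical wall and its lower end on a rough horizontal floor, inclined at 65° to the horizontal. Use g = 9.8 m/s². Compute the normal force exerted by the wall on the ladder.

Torques about the foot: N_wall · 9.1 sin 65° = 40×9.8×4.55 cos 65° → N_wall = 91.396 N.

N_wall ≈ 91.4 N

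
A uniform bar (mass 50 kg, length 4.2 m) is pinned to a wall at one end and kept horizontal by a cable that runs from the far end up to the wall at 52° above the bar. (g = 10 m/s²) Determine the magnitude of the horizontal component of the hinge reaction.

H_x ≈ 195 N

Take torques about the hinge: T sin 52° · 4.2 = 50×10×2.1 = 1050 N·m.
So T = 1050 / (0.7880 × 4.2) = 317.25 N.
ΣF_x = 0: H_x = T cos 52° = 195.32 N.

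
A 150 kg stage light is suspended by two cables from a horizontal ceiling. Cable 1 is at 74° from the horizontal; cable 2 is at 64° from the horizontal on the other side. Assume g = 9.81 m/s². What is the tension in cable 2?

T_2 ≈ 606 N

Weight W = 150 × 9.81 = 1472 N acts straight down.
Horizontal: T_1 cos 74° = T_2 cos 64°  →  T_1 = 1.59 T_2.
Vertical: T_1 sin 74° + T_2 sin 64° = 1472.
Substituting the horizontal relation into the vertical equation gives 2.428 T_2 = 1472, so T_2 = 606.2 N.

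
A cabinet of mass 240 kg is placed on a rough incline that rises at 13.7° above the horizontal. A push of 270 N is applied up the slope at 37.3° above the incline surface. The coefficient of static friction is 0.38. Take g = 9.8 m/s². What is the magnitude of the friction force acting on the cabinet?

Axes along / perpendicular to the incline. W sin 13.7° = 557 N down-slope; W cos 13.7° = 2285 N into the surface.
Perpendicular: N = W cos 13.7° − P sin 37.3° = 2285 − 163.6 = 2121 N.
Along incline: P cos 37.3° + f = W sin 13.7° (friction acts up-slope) → f = 557 − 214.8 = 342.3 N.
|f| = 342.3 N ≤ μN = 806.2 N, so the cabinet is indeed static.

f ≈ 342 N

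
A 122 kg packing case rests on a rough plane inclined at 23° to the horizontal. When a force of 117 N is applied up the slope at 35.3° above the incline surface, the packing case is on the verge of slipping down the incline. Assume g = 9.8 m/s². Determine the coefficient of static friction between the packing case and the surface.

On the verge of sliding down the incline, friction is at its maximum μN and acts up the slope.
Perpendicular to incline: N = W cos 23° − P sin 35.3° = 1101 − 67.61 = 1033 N.
Along incline: P cos 35.3° + μN = W sin 23° → μ = (W sin 23° − P cos 35.3°) / N = 0.3598.

μ ≈ 0.360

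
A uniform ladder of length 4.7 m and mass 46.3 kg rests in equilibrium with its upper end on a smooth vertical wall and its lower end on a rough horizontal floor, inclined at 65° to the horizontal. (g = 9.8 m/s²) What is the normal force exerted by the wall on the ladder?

Torques about the foot: N_wall · 4.7 sin 65° = 46.3×9.8×2.35 cos 65° → N_wall = 105.79 N.

N_wall ≈ 106 N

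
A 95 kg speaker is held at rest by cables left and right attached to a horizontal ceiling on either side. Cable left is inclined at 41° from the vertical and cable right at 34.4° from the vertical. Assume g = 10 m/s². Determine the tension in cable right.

T_right ≈ 644 N

Angles from the horizontal: cable left is 90° − 41° = 49°, cable right is 90° − 34.4° = 55.6°.
Weight W = 95 × 10 = 950 N acts straight down.
Horizontal: T_left cos 49° = T_right cos 55.6°  →  T_left = 0.8612 T_right.
Vertical: T_left sin 49° + T_right sin 55.6° = 950.
Substituting the horizontal relation into the vertical equation gives 1.475 T_right = 950, so T_right = 644.1 N.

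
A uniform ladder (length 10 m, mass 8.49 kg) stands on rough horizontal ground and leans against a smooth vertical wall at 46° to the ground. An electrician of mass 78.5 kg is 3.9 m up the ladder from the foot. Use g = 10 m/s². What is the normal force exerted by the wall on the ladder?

Torques about the foot: N_wall · 10 sin 46° = 8.49×10×5 cos 46° + 78.5×10×3.9 cos 46° → N_wall = 336.64 N.

N_wall ≈ 337 N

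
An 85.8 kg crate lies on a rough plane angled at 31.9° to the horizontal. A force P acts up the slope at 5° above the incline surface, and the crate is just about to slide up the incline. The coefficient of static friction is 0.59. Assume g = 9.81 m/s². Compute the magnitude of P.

On the verge of sliding up the incline, friction equals μN and acts down the slope.
Perpendicular: N + P sin 5° = W cos 31.9° = 714.6 N.
Along incline: P cos 5° = W sin 31.9° + μN  with W sin 31.9° = 444.8 N.
Solving the pair for P and N: P = 827 N, N = 642.5 N (and f = μN = 379.1 N).

P ≈ 827 N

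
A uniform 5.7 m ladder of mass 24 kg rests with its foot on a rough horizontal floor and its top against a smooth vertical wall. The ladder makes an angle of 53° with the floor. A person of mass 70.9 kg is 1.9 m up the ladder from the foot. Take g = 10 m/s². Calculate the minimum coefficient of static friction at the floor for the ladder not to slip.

ΣF_y = 0: N_floor = 24×10 + 70.9×10 = 949 N.
Torques about the foot: N_wall · 5.7 sin 53° = 24×10×2.85 cos 53° + 70.9×10×1.9 cos 53° → N_wall = 268.52 N.
ΣF_x = 0: f_floor = N_wall = 268.52 N.
μ_min = f_floor / N_floor = 268.52 / 949 = 0.2829.

μ_min ≈ 0.283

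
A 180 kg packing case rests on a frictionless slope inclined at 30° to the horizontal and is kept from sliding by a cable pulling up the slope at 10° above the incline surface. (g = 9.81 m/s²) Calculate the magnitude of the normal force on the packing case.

N ≈ 1370 N

Take axes along and perpendicular to the incline. Weight components: W sin 30° = 882.9 N down-slope, W cos 30° = 1529 N into the surface.
Along incline: T cos 10° = W sin 30° → T = 896.5 N.
Perpendicular: N = W cos 30° − T sin 10° = 1374 N.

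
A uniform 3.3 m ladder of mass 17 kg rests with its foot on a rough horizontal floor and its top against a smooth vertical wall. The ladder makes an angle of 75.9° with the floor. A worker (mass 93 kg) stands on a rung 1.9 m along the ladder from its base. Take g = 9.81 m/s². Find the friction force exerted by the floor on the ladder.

Torques about the foot: N_wall · 3.3 sin 75.9° = 17×9.81×1.65 cos 75.9° + 93×9.81×1.9 cos 75.9° → N_wall = 152.89 N.
ΣF_x = 0: f_floor = N_wall = 152.89 N.

f ≈ 153 N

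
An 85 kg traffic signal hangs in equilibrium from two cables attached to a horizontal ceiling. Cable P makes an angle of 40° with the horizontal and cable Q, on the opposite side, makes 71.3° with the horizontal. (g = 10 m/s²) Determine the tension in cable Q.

T_Q ≈ 699 N

Weight W = 85 × 10 = 850 N acts straight down.
Horizontal: T_P cos 40° = T_Q cos 71.3°  →  T_P = 0.4185 T_Q.
Vertical: T_P sin 40° + T_Q sin 71.3° = 850.
Substituting the horizontal relation into the vertical equation gives 1.216 T_Q = 850, so T_Q = 698.9 N.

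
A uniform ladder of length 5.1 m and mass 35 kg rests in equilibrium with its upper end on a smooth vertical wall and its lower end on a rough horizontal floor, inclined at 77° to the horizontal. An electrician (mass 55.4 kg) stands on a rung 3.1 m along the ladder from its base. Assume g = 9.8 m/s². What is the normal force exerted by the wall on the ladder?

Torques about the foot: N_wall · 5.1 sin 77° = 35×9.8×2.55 cos 77° + 55.4×9.8×3.1 cos 77° → N_wall = 115.78 N.

N_wall ≈ 116 N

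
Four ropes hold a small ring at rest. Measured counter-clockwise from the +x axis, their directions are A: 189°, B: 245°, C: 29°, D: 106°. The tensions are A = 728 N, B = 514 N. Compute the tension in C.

Resolve: ΣF_x = 728 cos 189° + 514 cos 245° + T_C cos 29° + T_D cos 106° = 0.
        ΣF_y = 728 sin 189° + 514 sin 245° + T_C sin 29° + T_D sin 106° = 0.
The known terms sum to (-936.3, -579.7) N, so 0.8746 T_C − 0.2756 T_D = 936.3 and 0.4848 T_C + 0.9613 T_D = 579.7.
Solving simultaneously: T_C = 1088 N, T_D = 54.53 N.

T_C ≈ 1090 N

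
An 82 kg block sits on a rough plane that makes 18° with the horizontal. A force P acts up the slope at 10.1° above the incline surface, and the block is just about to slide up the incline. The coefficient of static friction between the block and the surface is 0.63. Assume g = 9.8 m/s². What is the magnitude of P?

On the verge of sliding up the incline, friction equals μN and acts down the slope.
Perpendicular: N + P sin 10.1° = W cos 18° = 764.3 N.
Along incline: P cos 10.1° = W sin 18° + μN  with W sin 18° = 248.3 N.
Solving the pair for P and N: P = 666.5 N, N = 647.4 N (and f = μN = 407.9 N).

P ≈ 667 N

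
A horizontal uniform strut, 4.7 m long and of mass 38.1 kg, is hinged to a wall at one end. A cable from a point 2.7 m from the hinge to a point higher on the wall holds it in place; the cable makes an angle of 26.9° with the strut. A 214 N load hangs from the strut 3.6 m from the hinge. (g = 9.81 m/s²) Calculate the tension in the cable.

Take torques about the hinge: T sin 26.9° · 2.7 = 38.1×9.81×2.35 + 214×3.6 = 1648.7 N·m.
So T = 1648.7 / (0.4524 × 2.7) = 1349.7 N.

T ≈ 1350 N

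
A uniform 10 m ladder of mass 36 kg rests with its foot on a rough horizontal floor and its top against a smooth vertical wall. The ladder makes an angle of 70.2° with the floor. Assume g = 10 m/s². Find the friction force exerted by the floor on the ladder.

f ≈ 64.8 N

Torques about the foot: N_wall · 10 sin 70.2° = 36×10×5 cos 70.2° → N_wall = 64.804 N.
ΣF_x = 0: f_floor = N_wall = 64.804 N.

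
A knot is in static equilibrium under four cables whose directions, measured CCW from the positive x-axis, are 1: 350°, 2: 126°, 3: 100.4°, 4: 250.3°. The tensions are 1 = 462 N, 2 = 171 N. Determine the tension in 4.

Resolve: ΣF_x = 462 cos 350° + 171 cos 126° + T_3 cos 100.4° + T_4 cos 250.3° = 0.
        ΣF_y = 462 sin 350° + 171 sin 126° + T_3 sin 100.4° + T_4 sin 250.3° = 0.
The known terms sum to (354.5, 58.12) N, so -0.1805 T_3 − 0.3371 T_4 = -354.5 and 0.9836 T_3 − 0.9415 T_4 = -58.12.
Solving simultaneously: T_3 = 626.4 N, T_4 = 716.1 N.

T_4 ≈ 716 N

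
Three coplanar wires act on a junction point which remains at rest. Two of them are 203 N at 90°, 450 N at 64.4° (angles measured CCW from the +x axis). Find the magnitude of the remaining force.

F ≈ 639 N

Sum the known components: ΣF_x = 194.4 N, ΣF_y = 608.8 N.
For equilibrium the remaining force must supply (−ΣF_x, −ΣF_y) = (-194.4, -608.8) N.
Magnitude = √((-194.4)² + (-608.8)²) = 639.1 N; direction = atan2(-608.8, -194.4) = 252.3°.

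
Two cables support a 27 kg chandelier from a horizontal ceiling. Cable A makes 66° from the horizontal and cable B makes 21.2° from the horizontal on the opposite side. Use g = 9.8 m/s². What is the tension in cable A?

Weight W = 27 × 9.8 = 264.6 N acts straight down.
Horizontal: T_A cos 66° = T_B cos 21.2°  →  T_B = 0.4363 T_A.
Vertical: T_A sin 66° + T_B sin 21.2° = 264.6.
Substituting the horizontal relation into the vertical equation gives 1.071 T_A = 264.6, so T_A = 247 N.

T_A ≈ 247 N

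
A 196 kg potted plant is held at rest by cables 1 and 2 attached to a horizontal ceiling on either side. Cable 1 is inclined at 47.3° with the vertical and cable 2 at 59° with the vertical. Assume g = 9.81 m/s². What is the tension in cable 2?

Angles from the horizontal: cable 1 is 90° − 47.3° = 42.7°, cable 2 is 90° − 59° = 31°.
Weight W = 196 × 9.81 = 1923 N acts straight down.
Horizontal: T_1 cos 42.7° = T_2 cos 31°  →  T_1 = 1.166 T_2.
Vertical: T_1 sin 42.7° + T_2 sin 31° = 1923.
Substituting the horizontal relation into the vertical equation gives 1.306 T_2 = 1923, so T_2 = 1472 N.

T_2 ≈ 1470 N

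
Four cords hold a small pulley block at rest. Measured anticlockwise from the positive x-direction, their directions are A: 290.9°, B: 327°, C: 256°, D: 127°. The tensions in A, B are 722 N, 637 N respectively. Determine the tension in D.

T_D ≈ 1310 N

Resolve: ΣF_x = 722 cos 290.9° + 637 cos 327° + T_C cos 256° + T_D cos 127° = 0.
        ΣF_y = 722 sin 290.9° + 637 sin 327° + T_C sin 256° + T_D sin 127° = 0.
The known terms sum to (791.8, -1021) N, so -0.2419 T_C − 0.6018 T_D = -791.8 and -0.9703 T_C + 0.7986 T_D = 1021.
Solving simultaneously: T_C = 22.71 N, T_D = 1307 N.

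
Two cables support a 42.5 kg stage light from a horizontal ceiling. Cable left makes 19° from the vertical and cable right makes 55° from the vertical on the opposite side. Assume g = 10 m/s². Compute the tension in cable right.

T_right ≈ 144 N

Angles from the horizontal: cable left is 90° − 19° = 71°, cable right is 90° − 55° = 35°.
Weight W = 42.5 × 10 = 425 N acts straight down.
Horizontal: T_left cos 71° = T_right cos 35°  →  T_left = 2.516 T_right.
Vertical: T_left sin 71° + T_right sin 35° = 425.
Substituting the horizontal relation into the vertical equation gives 2.953 T_right = 425, so T_right = 143.9 N.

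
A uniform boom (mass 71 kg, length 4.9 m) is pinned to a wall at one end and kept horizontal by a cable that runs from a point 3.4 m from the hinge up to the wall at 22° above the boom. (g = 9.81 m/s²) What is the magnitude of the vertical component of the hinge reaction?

|H_y| ≈ 195 N

Take torques about the hinge: T sin 22° · 3.4 = 71×9.81×2.45 = 1706.4 N·m.
So T = 1706.4 / (0.3746 × 3.4) = 1339.8 N.
ΣF_y = 0: H_y = (71×9.81) − T sin 22° = 696.51 − 501.9 = 194.61 N.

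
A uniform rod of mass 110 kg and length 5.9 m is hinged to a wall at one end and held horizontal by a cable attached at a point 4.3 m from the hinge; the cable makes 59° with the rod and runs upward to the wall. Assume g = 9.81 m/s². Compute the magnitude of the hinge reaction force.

Take torques about the hinge: T sin 59° · 4.3 = 110×9.81×2.95 = 3183.3 N·m.
So T = 3183.3 / (0.8572 × 4.3) = 863.67 N.
ΣF_x = 0: H_x = T cos 59° = 444.82 N.
ΣF_y = 0: H_y = (110×9.81) − T sin 59° = 1079.1 − 740.31 = 338.79 N.
|H| = √(H_x² + H_y²) = √((444.82)² + (338.79)²) = 559.15 N.

|H| ≈ 559 N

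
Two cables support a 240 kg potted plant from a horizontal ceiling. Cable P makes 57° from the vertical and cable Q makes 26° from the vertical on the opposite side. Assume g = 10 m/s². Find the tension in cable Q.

Angles from the horizontal: cable P is 90° − 57° = 33°, cable Q is 90° − 26° = 64°.
Weight W = 240 × 10 = 2400 N acts straight down.
Horizontal: T_P cos 33° = T_Q cos 64°  →  T_P = 0.5227 T_Q.
Vertical: T_P sin 33° + T_Q sin 64° = 2400.
Substituting the horizontal relation into the vertical equation gives 1.183 T_Q = 2400, so T_Q = 2028 N.

T_Q ≈ 2030 N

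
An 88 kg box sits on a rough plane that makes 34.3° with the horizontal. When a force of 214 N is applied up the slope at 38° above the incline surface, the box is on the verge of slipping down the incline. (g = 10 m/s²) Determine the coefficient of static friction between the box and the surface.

On the verge of sliding down the incline, friction is at its maximum μN and acts up the slope.
Perpendicular to incline: N = W cos 34.3° − P sin 38° = 727 − 131.8 = 595.2 N.
Along incline: P cos 38° + μN = W sin 34.3° → μ = (W sin 34.3° − P cos 38°) / N = 0.5498.

μ ≈ 0.550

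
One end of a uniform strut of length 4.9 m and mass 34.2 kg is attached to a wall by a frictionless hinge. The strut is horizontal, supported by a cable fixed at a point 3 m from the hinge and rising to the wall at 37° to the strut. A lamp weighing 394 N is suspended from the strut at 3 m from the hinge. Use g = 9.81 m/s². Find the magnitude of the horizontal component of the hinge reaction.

Take torques about the hinge: T sin 37° · 3 = 34.2×9.81×2.45 + 394×3 = 2004 N·m.
So T = 2004 / (0.6018 × 3) = 1110 N.
ΣF_x = 0: H_x = T cos 37° = 886.46 N.

H_x ≈ 886 N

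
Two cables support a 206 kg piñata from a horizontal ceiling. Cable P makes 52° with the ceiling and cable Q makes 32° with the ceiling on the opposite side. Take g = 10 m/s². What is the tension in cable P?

Weight W = 206 × 10 = 2060 N acts straight down.
Horizontal: T_P cos 52° = T_Q cos 32°  →  T_Q = 0.726 T_P.
Vertical: T_P sin 52° + T_Q sin 32° = 2060.
Substituting the horizontal relation into the vertical equation gives 1.173 T_P = 2060, so T_P = 1757 N.

T_P ≈ 1760 N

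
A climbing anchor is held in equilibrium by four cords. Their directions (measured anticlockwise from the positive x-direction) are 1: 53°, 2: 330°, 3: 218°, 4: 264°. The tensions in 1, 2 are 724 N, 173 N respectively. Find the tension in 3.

Resolve: ΣF_x = 724 cos 53° + 173 cos 330° + T_3 cos 218° + T_4 cos 264° = 0.
        ΣF_y = 724 sin 53° + 173 sin 330° + T_3 sin 218° + T_4 sin 264° = 0.
The known terms sum to (585.5, 491.7) N, so -0.7880 T_3 − 0.1045 T_4 = -585.5 and -0.6157 T_3 − 0.9945 T_4 = -491.7.
Solving simultaneously: T_3 = 738.1 N, T_4 = 37.51 N.

T_3 ≈ 738 N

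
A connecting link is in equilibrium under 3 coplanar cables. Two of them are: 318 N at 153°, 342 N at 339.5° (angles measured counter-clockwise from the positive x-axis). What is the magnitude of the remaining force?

F ≈ 44.4 N

Sum the known components: ΣF_x = 37 N, ΣF_y = 24.6 N.
For equilibrium the remaining force must supply (−ΣF_x, −ΣF_y) = (-37, -24.6) N.
Magnitude = √((-37)² + (-24.6)²) = 44.43 N; direction = atan2(-24.6, -37) = 213.6°.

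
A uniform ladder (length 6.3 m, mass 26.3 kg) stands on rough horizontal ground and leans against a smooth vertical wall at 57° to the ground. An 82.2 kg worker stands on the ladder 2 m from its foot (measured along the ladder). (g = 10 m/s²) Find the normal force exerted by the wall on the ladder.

Torques about the foot: N_wall · 6.3 sin 57° = 26.3×10×3.15 cos 57° + 82.2×10×2 cos 57° → N_wall = 254.86 N.

N_wall ≈ 255 N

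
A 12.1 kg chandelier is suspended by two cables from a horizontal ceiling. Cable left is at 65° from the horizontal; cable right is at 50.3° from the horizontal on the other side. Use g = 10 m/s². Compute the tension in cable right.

T_right ≈ 56.6 N

Weight W = 12.1 × 10 = 121 N acts straight down.
Horizontal: T_left cos 65° = T_right cos 50.3°  →  T_left = 1.511 T_right.
Vertical: T_left sin 65° + T_right sin 50.3° = 121.
Substituting the horizontal relation into the vertical equation gives 2.139 T_right = 121, so T_right = 56.56 N.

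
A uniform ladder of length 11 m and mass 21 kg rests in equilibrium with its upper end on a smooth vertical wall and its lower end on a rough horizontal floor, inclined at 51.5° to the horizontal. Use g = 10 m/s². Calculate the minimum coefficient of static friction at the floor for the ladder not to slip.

μ_min ≈ 0.398

ΣF_y = 0: N_floor = 21×10 = 210 N.
Torques about the foot: N_wall · 11 sin 51.5° = 21×10×5.5 cos 51.5° → N_wall = 83.521 N.
ΣF_x = 0: f_floor = N_wall = 83.521 N.
μ_min = f_floor / N_floor = 83.521 / 210 = 0.3977.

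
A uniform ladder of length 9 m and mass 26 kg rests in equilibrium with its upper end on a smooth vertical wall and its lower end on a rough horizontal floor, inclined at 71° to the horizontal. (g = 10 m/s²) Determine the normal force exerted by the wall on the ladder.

Torques about the foot: N_wall · 9 sin 71° = 26×10×4.5 cos 71° → N_wall = 44.763 N.

N_wall ≈ 44.8 N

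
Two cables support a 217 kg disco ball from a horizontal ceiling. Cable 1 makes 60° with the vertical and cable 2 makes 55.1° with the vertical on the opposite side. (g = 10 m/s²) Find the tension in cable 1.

T_1 ≈ 1970 N

Angles from the horizontal: cable 1 is 90° − 60° = 30°, cable 2 is 90° − 55.1° = 34.9°.
Weight W = 217 × 10 = 2170 N acts straight down.
Horizontal: T_1 cos 30° = T_2 cos 34.9°  →  T_2 = 1.056 T_1.
Vertical: T_1 sin 30° + T_2 sin 34.9° = 2170.
Substituting the horizontal relation into the vertical equation gives 1.104 T_1 = 2170, so T_1 = 1965 N.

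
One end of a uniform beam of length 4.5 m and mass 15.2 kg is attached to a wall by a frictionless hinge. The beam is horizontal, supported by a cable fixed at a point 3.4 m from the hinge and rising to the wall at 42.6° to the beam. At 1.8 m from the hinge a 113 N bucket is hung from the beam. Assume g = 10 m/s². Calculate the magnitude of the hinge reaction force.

Take torques about the hinge: T sin 42.6° · 3.4 = 15.2×10×2.25 + 113×1.8 = 545.4 N·m.
So T = 545.4 / (0.6769 × 3.4) = 236.99 N.
ΣF_x = 0: H_x = T cos 42.6° = 174.45 N.
ΣF_y = 0: H_y = (15.2×10 + 113) − T sin 42.6° = 265 − 160.41 = 104.59 N.
|H| = √(H_x² + H_y²) = √((174.45)² + (104.59)²) = 203.4 N.

|H| ≈ 203 N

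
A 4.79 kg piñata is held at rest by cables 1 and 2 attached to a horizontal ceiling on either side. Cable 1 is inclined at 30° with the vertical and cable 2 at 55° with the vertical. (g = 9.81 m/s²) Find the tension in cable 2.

T_2 ≈ 23.6 N

Angles from the horizontal: cable 1 is 90° − 30° = 60°, cable 2 is 90° − 55° = 35°.
Weight W = 4.79 × 9.81 = 46.99 N acts straight down.
Horizontal: T_1 cos 60° = T_2 cos 35°  →  T_1 = 1.638 T_2.
Vertical: T_1 sin 60° + T_2 sin 35° = 46.99.
Substituting the horizontal relation into the vertical equation gives 1.992 T_2 = 46.99, so T_2 = 23.58 N.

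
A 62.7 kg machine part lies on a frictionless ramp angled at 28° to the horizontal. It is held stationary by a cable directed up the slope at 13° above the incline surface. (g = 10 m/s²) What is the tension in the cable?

T ≈ 302 N

Take axes along and perpendicular to the incline. Weight components: W sin 28° = 294.4 N down-slope, W cos 28° = 553.6 N into the surface.
Along incline: T cos 13° = W sin 28° → T = 302.1 N.
Perpendicular: N = W cos 28° − T sin 13° = 485.7 N.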